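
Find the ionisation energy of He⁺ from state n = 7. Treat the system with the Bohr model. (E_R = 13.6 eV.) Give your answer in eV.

1.11 eV

E_n = −E_R·Z²/n² = −13.6 × 2²/7² eV = -1.11 eV
Ionisation energy = −E_n = 1.11 eV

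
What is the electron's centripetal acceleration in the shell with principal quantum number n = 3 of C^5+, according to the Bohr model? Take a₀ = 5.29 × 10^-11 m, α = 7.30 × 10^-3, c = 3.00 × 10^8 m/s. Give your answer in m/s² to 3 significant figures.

r = n²a₀/Z = 7.94 × 10^-11 m, v = Zαc/n = 4.38 × 10^6 m/s
a = v²/r = (4.38 × 10^6)² / 7.94 × 10^-11 = 2.42 × 10^23 m/s²

2.42 × 10^23 m/s²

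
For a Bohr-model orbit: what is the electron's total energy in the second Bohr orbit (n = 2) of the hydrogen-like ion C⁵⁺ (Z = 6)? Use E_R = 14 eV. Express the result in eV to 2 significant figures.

E_n = −E_R·Z²/n² = −14 × 6²/2² = -130 eV

-130 eV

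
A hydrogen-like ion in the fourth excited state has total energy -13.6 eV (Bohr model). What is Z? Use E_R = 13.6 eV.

5

E_n = −E_R Z²/n² ⇒ Z² = −E_n n²/E_R = 13.6 × 5² / 13.6 ≈ 25.00
Z = 5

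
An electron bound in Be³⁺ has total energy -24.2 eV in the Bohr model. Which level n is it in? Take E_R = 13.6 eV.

3

E_n = −E_R Z²/n² ⇒ n² = E_R Z²/(−E_n) = 13.6 × 4² / 24.2 ≈ 8.99
n = 3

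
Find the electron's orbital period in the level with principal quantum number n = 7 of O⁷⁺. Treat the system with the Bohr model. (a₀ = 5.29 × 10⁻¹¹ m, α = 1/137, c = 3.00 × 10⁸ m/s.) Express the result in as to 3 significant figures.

r = n²a₀/Z = 7²·5.29 × 10⁻¹¹/8 = 3.24 × 10⁻¹⁰ m
v = Zαc/n = 8·0.00730·3.00 × 10⁸/7 = 2.50 × 10⁶ m/s
T = 2πr/v = 8.13 × 10⁻¹⁶ s = 813 as

813 as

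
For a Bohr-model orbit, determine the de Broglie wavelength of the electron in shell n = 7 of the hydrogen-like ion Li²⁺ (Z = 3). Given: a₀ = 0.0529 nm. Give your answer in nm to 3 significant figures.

The Bohr quantisation condition is nλ = 2πr_n.
r_n = n²a₀/Z = 0.864 nm
λ = 2πr_n/n = 2π·0.864/7 = 0.776 nm

0.776 nm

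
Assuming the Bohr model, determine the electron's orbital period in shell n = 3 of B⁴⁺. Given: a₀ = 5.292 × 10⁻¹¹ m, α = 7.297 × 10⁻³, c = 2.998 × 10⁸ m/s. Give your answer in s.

r = n²a₀/Z = 3²·5.292 × 10⁻¹¹/5 = 9.526 × 10⁻¹¹ m
v = Zαc/n = 5·0.007297·2.998 × 10⁸/3 = 3.646 × 10⁶ m/s
T = 2πr/v = 1.642 × 10⁻¹⁶ s

1.642 × 10⁻¹⁶ s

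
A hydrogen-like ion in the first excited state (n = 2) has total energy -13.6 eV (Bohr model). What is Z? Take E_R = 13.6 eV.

2

E_n = −E_R Z²/n² ⇒ Z² = −E_n n²/E_R = 13.6 × 2² / 13.6 ≈ 4.00
Z = 2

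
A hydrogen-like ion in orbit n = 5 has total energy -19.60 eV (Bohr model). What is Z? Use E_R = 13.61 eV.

E_n = −E_R Z²/n² ⇒ Z² = −E_n n²/E_R = 19.60 × 5² / 13.61 ≈ 36.00
Z = 6

6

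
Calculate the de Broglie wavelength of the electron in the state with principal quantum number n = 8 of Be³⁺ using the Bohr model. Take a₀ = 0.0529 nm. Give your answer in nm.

0.665 nm

The Bohr quantisation condition is nλ = 2πr_n.
r_n = n²a₀/Z = 0.846 nm
λ = 2πr_n/n = 2π·0.846/8 = 0.665 nm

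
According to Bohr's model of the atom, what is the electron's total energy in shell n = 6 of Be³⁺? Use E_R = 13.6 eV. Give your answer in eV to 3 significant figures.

-6.04 eV

E_n = −E_R·Z²/n² = −13.6 × 4²/6² = -6.04 eV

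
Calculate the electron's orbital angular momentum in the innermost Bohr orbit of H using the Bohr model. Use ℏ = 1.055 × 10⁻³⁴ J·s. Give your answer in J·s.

L_n = nℏ = 1 × 1.055 × 10⁻³⁴ = 1.055 × 10⁻³⁴ J·s

1.055 × 10⁻³⁴ J·s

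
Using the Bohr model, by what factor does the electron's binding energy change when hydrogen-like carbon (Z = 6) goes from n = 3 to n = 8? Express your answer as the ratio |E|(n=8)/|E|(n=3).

9/64

|E| ∝ Z^2 · n^-2; with Z fixed, |E| ∝ n^-2.
|E|(n=8)/|E|(n=3) = (8/3)^-2 = 9/64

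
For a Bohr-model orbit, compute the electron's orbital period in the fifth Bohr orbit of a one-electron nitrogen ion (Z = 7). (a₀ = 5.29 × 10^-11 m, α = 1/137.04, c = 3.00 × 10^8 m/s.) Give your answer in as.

r = n²a₀/Z = 5²·5.29 × 10^-11/7 = 1.89 × 10^-10 m
v = Zαc/n = 7·0.00730·3.00 × 10^8/5 = 3.06 × 10^6 m/s
T = 2πr/v = 3.87 × 10^-16 s = 387 as

387 as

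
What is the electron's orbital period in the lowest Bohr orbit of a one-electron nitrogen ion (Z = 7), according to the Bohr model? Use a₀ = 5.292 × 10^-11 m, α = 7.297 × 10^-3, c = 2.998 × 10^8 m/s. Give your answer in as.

r = n²a₀/Z = 1²·5.292 × 10^-11/7 = 7.560 × 10^-12 m
v = Zαc/n = 7·0.007297·2.998 × 10^8/1 = 1.531 × 10^7 m/s
T = 2πr/v = 3.102 × 10^-18 s = 3.102 as

3.102 as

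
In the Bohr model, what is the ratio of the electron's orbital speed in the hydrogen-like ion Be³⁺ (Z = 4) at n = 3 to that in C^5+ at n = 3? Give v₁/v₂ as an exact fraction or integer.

v ∝ Z^1 · n^-1
v₁/v₂ = (4/6)^1 · (3/3)^-1 = 2/3

2/3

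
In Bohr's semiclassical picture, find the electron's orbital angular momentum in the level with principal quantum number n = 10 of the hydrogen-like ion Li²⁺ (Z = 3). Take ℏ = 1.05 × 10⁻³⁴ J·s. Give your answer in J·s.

L_n = nℏ = 10 × 1.05 × 10⁻³⁴ = 1.05 × 10⁻³³ J·s

1.05 × 10⁻³³ J·s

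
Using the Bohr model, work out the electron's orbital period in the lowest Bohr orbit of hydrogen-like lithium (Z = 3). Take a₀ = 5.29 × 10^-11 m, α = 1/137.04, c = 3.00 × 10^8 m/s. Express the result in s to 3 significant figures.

1.69 × 10^-17 s

r = n²a₀/Z = 1²·5.29 × 10^-11/3 = 1.76 × 10^-11 m
v = Zαc/n = 3·0.00730·3.00 × 10^8/1 = 6.57 × 10^6 m/s
T = 2πr/v = 1.69 × 10^-17 s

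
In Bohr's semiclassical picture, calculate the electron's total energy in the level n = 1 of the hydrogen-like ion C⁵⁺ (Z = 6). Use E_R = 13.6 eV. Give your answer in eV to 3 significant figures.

E_n = −E_R·Z²/n² = −13.6 × 6²/1² = -490 eV

-490 eV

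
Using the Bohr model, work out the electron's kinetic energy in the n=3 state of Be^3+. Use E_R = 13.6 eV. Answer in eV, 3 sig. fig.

For a Coulomb orbit the virial theorem gives K = −E_n.
E_n = −E_R·Z²/n², so K = E_R·Z²/n² = 13.6 × 4²/3² = 24.2 eV

24.2 eV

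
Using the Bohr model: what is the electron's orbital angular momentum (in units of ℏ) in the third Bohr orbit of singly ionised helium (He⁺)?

3

L_n = nℏ, so L/ℏ = n = 3.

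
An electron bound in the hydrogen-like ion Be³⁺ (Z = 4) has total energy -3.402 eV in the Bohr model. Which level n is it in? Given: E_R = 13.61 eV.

E_n = −E_R Z²/n² ⇒ n² = E_R Z²/(−E_n) = 13.61 × 4² / 3.402 ≈ 64.01
n = 8

8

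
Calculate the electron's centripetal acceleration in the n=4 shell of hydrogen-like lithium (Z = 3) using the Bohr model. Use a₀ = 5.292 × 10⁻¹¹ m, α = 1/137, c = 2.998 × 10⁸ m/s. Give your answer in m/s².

9.544 × 10²¹ m/s²

r = n²a₀/Z = 2.822 × 10⁻¹⁰ m, v = Zαc/n = 1.641 × 10⁶ m/s
a = v²/r = (1.641 × 10⁶)² / 2.822 × 10⁻¹⁰ = 9.544 × 10²¹ m/s²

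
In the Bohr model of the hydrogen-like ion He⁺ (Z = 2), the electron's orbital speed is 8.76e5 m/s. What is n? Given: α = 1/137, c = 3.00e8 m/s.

5

v_n = Zαc/n ⇒ n = Zαc/v = 2 × 0.00730 × 3.00e8 / 8.76e5 ≈ 5.00
n = 5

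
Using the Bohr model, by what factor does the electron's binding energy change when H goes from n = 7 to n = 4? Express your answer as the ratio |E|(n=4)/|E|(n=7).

|E| ∝ Z^2 · n^-2; with Z fixed, |E| ∝ n^-2.
|E|(n=4)/|E|(n=7) = (4/7)^-2 = 49/16

49/16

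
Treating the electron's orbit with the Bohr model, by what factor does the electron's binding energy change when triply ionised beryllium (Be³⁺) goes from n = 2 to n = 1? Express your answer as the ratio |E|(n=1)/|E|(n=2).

|E| ∝ Z^2 · n^-2; with Z fixed, |E| ∝ n^-2.
|E|(n=1)/|E|(n=2) = (1/2)^-2 = 4

4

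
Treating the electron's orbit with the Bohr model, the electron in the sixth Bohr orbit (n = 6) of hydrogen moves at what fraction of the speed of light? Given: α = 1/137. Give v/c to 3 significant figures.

v_n = Zαc/n, so v/c = Zα/n = 1 × 0.00730 / 6 = 0.00122

0.00122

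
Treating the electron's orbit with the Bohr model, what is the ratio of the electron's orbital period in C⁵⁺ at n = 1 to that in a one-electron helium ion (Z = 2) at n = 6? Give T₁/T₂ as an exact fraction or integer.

T ∝ Z^-2 · n^3
T₁/T₂ = (6/2)^-2 · (1/6)^3 = 1/1944

1/1944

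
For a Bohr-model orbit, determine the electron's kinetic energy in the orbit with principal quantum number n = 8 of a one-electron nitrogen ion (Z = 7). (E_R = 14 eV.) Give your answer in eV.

For a Coulomb orbit the virial theorem gives K = −E_n.
E_n = −E_R·Z²/n², so K = E_R·Z²/n² = 14 × 7²/8² = 11 eV

11 eV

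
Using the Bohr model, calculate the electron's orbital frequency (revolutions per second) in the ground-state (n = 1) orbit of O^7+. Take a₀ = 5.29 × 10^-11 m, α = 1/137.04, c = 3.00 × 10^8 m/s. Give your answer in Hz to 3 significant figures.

r = n²a₀/Z = 6.61 × 10^-12 m, v = Zαc/n = 1.75 × 10^7 m/s
f = v/(2πr) = 4.22 × 10^17 Hz

4.22 × 10^17 Hz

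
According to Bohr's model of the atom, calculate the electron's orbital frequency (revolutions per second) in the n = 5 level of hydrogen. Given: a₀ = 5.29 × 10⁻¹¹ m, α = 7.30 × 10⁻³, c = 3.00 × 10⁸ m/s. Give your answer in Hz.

r = n²a₀/Z = 1.32 × 10⁻⁹ m, v = Zαc/n = 4.38 × 10⁵ m/s
f = v/(2πr) = 5.27 × 10¹³ Hz

5.27 × 10¹³ Hz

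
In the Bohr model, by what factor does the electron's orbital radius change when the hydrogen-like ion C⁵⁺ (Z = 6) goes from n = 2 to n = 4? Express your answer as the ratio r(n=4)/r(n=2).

r ∝ Z^-1 · n^2; with Z fixed, r ∝ n^2.
r(n=4)/r(n=2) = (4/2)^2 = 4

4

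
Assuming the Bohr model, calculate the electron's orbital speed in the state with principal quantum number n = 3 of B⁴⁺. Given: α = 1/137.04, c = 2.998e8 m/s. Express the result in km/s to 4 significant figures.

v_n = Zαc/n = 5 × 0.007297 × 2.998e8 / 3
    = 3646 km/s

3646 km/s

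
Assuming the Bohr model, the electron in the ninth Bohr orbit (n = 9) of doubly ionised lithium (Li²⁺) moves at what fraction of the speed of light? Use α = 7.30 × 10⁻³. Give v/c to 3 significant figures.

v_n = Zαc/n, so v/c = Zα/n = 3 × 0.00730 / 9 = 0.00243

0.00243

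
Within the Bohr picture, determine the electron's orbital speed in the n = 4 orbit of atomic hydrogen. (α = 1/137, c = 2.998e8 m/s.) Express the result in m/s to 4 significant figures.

5.471e5 m/s

v_n = Zαc/n = 1 × 0.007299 × 2.998e8 / 4
    = 5.471e5 m/s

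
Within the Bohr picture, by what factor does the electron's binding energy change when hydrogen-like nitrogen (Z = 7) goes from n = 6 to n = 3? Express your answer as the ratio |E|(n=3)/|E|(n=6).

4

|E| ∝ Z^2 · n^-2; with Z fixed, |E| ∝ n^-2.
|E|(n=3)/|E|(n=6) = (3/6)^-2 = 4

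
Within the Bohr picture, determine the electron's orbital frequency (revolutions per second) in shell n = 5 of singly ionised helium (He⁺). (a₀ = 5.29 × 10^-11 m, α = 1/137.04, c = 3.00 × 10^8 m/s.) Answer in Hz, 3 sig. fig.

r = n²a₀/Z = 6.61 × 10^-10 m, v = Zαc/n = 8.76 × 10^5 m/s
f = v/(2πr) = 2.11 × 10^14 Hz

2.11 × 10^14 Hz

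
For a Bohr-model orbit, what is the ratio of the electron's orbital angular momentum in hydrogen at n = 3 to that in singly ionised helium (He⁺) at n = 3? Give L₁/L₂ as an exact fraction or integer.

L = nℏ is independent of Z.
L₁/L₂ = n₁/n₂ = 3/3 = 1

1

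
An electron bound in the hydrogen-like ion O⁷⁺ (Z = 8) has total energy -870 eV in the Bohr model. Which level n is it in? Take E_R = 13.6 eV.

1

E_n = −E_R Z²/n² ⇒ n² = E_R Z²/(−E_n) = 13.6 × 8² / 870 ≈ 1.00
n = 1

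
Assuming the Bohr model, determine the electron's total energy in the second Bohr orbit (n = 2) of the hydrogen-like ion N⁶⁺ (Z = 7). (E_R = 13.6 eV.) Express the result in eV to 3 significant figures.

E_n = −E_R·Z²/n² = −13.6 × 7²/2² = -167 eV

-167 eV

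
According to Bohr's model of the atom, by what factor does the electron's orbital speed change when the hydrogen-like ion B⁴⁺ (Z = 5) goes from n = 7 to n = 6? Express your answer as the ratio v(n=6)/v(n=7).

7/6

v ∝ Z^1 · n^-1; with Z fixed, v ∝ n^-1.
v(n=6)/v(n=7) = (6/7)^-1 = 7/6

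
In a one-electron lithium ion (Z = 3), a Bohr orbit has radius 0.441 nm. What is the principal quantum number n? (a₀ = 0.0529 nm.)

r_n = n²a₀/Z ⇒ n² = rZ/a₀ = 0.441 × 3 / 0.0529 ≈ 25.01
n = 5

5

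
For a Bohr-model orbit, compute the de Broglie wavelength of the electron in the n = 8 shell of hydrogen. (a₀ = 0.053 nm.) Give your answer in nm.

The Bohr quantisation condition is nλ = 2πr_n.
r_n = n²a₀/Z = 3.4 nm
λ = 2πr_n/n = 2π·3.4/8 = 2.7 nm

2.7 nm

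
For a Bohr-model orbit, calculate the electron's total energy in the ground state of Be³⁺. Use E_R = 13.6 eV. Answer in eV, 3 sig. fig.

-218 eV

E_n = −E_R·Z²/n² = −13.6 × 4²/1² = -218 eV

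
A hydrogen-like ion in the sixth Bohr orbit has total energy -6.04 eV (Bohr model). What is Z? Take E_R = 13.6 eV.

4

E_n = −E_R Z²/n² ⇒ Z² = −E_n n²/E_R = 6.04 × 6² / 13.6 ≈ 15.99
Z = 4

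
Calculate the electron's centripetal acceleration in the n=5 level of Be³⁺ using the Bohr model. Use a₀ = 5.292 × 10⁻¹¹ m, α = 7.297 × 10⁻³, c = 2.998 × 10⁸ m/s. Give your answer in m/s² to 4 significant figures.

9.260 × 10²¹ m/s²

r = n²a₀/Z = 3.308 × 10⁻¹⁰ m, v = Zαc/n = 1.750 × 10⁶ m/s
a = v²/r = (1.750 × 10⁶)² / 3.308 × 10⁻¹⁰ = 9.260 × 10²¹ m/s²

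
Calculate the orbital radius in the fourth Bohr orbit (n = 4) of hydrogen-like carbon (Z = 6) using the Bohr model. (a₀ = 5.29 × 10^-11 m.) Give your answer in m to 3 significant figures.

r_n = n²a₀/Z = 4² × 5.29 × 10^-11 / 6
    = 16 × 5.29 × 10^-11 / 6 = 1.41 × 10^-10 m

1.41 × 10^-10 m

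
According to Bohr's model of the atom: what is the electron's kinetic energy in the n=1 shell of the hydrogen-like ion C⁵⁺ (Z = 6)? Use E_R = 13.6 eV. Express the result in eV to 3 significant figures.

For a Coulomb orbit the virial theorem gives K = −E_n.
E_n = −E_R·Z²/n², so K = E_R·Z²/n² = 13.6 × 6²/1² = 490 eV

490 eV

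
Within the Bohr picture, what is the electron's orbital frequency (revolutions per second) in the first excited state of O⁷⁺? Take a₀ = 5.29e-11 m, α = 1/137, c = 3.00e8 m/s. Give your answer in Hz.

5.27e16 Hz

r = n²a₀/Z = 2.65e-11 m, v = Zαc/n = 8.76e6 m/s
f = v/(2πr) = 5.27e16 Hz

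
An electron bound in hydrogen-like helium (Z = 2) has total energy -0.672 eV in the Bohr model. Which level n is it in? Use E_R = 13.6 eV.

E_n = −E_R Z²/n² ⇒ n² = E_R Z²/(−E_n) = 13.6 × 2² / 0.672 ≈ 80.95
n = 9

9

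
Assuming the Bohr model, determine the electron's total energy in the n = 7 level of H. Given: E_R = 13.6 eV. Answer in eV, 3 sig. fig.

E_n = −E_R·Z²/n² = −13.6 × 1²/7² = -0.278 eV

-0.278 eV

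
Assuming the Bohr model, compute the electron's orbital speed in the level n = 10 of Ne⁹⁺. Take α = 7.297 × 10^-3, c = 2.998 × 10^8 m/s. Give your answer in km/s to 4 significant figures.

2188 km/s

v_n = Zαc/n = 10 × 0.007297 × 2.998 × 10^8 / 10
    = 2188 km/s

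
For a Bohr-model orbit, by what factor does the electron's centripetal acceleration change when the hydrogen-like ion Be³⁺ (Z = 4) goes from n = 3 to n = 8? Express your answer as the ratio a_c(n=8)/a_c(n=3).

81/4096

a_c ∝ Z^3 · n^-4; with Z fixed, a_c ∝ n^-4.
a_c(n=8)/a_c(n=3) = (8/3)^-4 = 81/4096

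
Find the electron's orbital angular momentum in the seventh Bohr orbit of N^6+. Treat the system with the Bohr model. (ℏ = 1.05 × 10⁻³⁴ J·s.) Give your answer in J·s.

7.35 × 10⁻³⁴ J·s

L_n = nℏ = 7 × 1.05 × 10⁻³⁴ = 7.35 × 10⁻³⁴ J·s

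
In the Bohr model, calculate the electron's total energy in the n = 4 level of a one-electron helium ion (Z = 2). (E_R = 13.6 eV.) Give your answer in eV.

E_n = −E_R·Z²/n² = −13.6 × 2²/4² = -3.40 eV

-3.40 eV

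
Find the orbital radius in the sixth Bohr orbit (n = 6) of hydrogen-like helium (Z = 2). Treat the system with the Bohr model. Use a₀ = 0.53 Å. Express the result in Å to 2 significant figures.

r_n = n²a₀/Z = 6² × 0.53 / 2
    = 36 × 0.53 / 2 = 9.5 Å

9.5 Å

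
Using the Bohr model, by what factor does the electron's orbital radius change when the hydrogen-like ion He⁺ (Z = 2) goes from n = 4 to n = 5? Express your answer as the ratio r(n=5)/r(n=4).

r ∝ Z^-1 · n^2; with Z fixed, r ∝ n^2.
r(n=5)/r(n=4) = (5/4)^2 = 25/16

25/16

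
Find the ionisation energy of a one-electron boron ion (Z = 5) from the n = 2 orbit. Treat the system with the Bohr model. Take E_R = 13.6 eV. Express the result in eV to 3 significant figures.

E_n = −E_R·Z²/n² = −13.6 × 5²/2² eV = -85.0 eV
Ionisation energy = −E_n = 85.0 eV

85.0 eV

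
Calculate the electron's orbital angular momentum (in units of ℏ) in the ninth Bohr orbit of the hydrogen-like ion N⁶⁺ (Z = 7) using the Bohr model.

L_n = nℏ, so L/ℏ = n = 9.

9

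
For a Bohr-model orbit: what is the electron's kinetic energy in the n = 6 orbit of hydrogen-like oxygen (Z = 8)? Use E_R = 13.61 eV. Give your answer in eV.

For a Coulomb orbit the virial theorem gives K = −E_n.
E_n = −E_R·Z²/n², so K = E_R·Z²/n² = 13.61 × 8²/6² = 24.20 eV

24.20 eV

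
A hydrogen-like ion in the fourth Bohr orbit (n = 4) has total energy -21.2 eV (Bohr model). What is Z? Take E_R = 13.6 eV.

5

E_n = −E_R Z²/n² ⇒ Z² = −E_n n²/E_R = 21.2 × 4² / 13.6 ≈ 24.94
Z = 5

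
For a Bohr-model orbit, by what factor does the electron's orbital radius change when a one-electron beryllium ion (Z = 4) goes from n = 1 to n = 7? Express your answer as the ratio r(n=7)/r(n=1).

49

r ∝ Z^-1 · n^2; with Z fixed, r ∝ n^2.
r(n=7)/r(n=1) = (7/1)^2 = 49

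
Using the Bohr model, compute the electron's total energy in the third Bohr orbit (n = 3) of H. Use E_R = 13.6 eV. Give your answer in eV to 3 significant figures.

E_n = −E_R·Z²/n² = −13.6 × 1²/3² = -1.51 eV

-1.51 eV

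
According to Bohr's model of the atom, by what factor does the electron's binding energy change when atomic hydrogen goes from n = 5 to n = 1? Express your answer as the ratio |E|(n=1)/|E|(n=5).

25

|E| ∝ Z^2 · n^-2; with Z fixed, |E| ∝ n^-2.
|E|(n=1)/|E|(n=5) = (1/5)^-2 = 25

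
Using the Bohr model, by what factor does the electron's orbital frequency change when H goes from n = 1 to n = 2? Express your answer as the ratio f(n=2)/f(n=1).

1/8

f ∝ Z^2 · n^-3; with Z fixed, f ∝ n^-3.
f(n=2)/f(n=1) = (2/1)^-3 = 1/8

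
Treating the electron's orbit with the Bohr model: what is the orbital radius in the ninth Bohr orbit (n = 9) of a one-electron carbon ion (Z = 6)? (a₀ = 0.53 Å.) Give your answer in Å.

7.2 Å

r_n = n²a₀/Z = 9² × 0.53 / 6
    = 81 × 0.53 / 6 = 7.2 Å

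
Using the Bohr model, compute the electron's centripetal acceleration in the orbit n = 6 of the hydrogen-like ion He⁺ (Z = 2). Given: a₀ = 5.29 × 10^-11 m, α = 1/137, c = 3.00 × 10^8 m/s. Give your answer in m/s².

r = n²a₀/Z = 9.52 × 10^-10 m, v = Zαc/n = 7.30 × 10^5 m/s
a = v²/r = (7.30 × 10^5)² / 9.52 × 10^-10 = 5.60 × 10^20 m/s²

5.60 × 10^20 m/s²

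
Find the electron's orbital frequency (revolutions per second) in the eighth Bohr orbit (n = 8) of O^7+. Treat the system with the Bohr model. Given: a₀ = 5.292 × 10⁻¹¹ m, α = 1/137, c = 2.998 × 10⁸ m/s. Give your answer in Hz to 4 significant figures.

r = n²a₀/Z = 4.234 × 10⁻¹⁰ m, v = Zαc/n = 2.188 × 10⁶ m/s
f = v/(2πr) = 8.227 × 10¹⁴ Hz

8.227 × 10¹⁴ Hz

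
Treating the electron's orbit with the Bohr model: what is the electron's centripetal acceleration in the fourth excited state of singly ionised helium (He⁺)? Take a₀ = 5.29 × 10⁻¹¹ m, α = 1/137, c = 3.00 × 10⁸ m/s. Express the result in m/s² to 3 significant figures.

1.16 × 10²¹ m/s²

r = n²a₀/Z = 6.61 × 10⁻¹⁰ m, v = Zαc/n = 8.76 × 10⁵ m/s
a = v²/r = (8.76 × 10⁵)² / 6.61 × 10⁻¹⁰ = 1.16 × 10²¹ m/s²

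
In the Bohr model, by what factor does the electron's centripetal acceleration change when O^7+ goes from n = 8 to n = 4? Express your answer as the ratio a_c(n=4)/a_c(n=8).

16

a_c ∝ Z^3 · n^-4; with Z fixed, a_c ∝ n^-4.
a_c(n=4)/a_c(n=8) = (4/8)^-4 = 16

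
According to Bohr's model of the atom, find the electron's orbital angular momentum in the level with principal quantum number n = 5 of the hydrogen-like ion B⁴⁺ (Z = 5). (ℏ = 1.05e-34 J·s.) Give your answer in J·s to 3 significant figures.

5.25e-34 J·s

L_n = nℏ = 5 × 1.05e-34 = 5.25e-34 J·s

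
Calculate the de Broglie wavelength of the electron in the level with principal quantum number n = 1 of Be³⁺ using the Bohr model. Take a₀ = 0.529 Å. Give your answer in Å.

The Bohr quantisation condition is nλ = 2πr_n.
r_n = n²a₀/Z = 0.132 Å
λ = 2πr_n/n = 2π·0.132/1 = 0.831 Å

0.831 Å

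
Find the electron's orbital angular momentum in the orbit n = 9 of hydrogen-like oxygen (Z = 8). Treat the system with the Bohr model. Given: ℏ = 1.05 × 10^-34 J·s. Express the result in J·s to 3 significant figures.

L_n = nℏ = 9 × 1.05 × 10^-34 = 9.45 × 10^-34 J·s

9.45 × 10^-34 J·s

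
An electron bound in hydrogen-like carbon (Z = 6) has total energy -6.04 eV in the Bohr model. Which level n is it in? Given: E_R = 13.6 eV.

9

E_n = −E_R Z²/n² ⇒ n² = E_R Z²/(−E_n) = 13.6 × 6² / 6.04 ≈ 81.06
n = 9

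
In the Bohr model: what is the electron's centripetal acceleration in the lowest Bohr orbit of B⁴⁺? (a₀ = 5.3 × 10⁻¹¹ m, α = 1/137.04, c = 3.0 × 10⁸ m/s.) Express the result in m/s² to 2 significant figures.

r = n²a₀/Z = 1.1 × 10⁻¹¹ m, v = Zαc/n = 1.1 × 10⁷ m/s
a = v²/r = (1.1 × 10⁷)² / 1.1 × 10⁻¹¹ = 1.1 × 10²⁵ m/s²

1.1 × 10²⁵ m/s²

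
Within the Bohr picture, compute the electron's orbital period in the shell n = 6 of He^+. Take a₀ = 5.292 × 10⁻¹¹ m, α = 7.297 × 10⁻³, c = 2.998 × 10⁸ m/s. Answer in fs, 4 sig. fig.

r = n²a₀/Z = 6²·5.292 × 10⁻¹¹/2 = 9.526 × 10⁻¹⁰ m
v = Zαc/n = 2·0.007297·2.998 × 10⁸/6 = 7.292 × 10⁵ m/s
T = 2πr/v = 8.208 × 10⁻¹⁵ s = 8.208 fs

8.208 fs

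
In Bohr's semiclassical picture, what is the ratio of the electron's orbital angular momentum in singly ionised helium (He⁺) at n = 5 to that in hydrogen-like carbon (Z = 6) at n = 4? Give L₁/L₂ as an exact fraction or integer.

5/4

L = nℏ is independent of Z.
L₁/L₂ = n₁/n₂ = 5/4 = 5/4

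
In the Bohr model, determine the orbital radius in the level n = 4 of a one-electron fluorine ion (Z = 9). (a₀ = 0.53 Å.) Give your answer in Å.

0.94 Å

r_n = n²a₀/Z = 4² × 0.53 / 9
    = 16 × 0.53 / 9 = 0.94 Å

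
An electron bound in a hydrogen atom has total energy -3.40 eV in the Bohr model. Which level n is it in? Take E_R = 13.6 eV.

2

E_n = −E_R Z²/n² ⇒ n² = E_R Z²/(−E_n) = 13.6 × 1² / 3.40 ≈ 4.00
n = 2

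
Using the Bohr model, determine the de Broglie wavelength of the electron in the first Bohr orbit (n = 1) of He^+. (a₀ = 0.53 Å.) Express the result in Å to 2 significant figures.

1.7 Å

The Bohr quantisation condition is nλ = 2πr_n.
r_n = n²a₀/Z = 0.27 Å
λ = 2πr_n/n = 2π·0.27/1 = 1.7 Å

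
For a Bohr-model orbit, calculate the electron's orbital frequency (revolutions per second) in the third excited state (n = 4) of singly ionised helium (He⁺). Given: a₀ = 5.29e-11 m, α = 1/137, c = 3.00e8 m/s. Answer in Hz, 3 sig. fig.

r = n²a₀/Z = 4.23e-10 m, v = Zαc/n = 1.09e6 m/s
f = v/(2πr) = 4.12e14 Hz

4.12e14 Hz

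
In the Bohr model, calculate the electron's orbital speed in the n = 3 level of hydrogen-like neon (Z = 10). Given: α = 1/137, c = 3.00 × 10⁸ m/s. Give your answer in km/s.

7300 km/s

v_n = Zαc/n = 10 × 0.00730 × 3.00 × 10⁸ / 3
    = 7300 km/s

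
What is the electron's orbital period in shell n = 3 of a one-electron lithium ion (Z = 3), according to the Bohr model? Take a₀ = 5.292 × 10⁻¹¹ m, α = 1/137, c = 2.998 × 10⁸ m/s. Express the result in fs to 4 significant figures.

0.4558 fs

r = n²a₀/Z = 3²·5.292 × 10⁻¹¹/3 = 1.588 × 10⁻¹⁰ m
v = Zαc/n = 3·0.007299·2.998 × 10⁸/3 = 2.188 × 10⁶ m/s
T = 2πr/v = 4.558 × 10⁻¹⁶ s = 0.4558 fs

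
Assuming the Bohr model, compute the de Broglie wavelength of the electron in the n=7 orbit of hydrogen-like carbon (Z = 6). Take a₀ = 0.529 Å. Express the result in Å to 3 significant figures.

The Bohr quantisation condition is nλ = 2πr_n.
r_n = n²a₀/Z = 4.32 Å
λ = 2πr_n/n = 2π·4.32/7 = 3.88 Å

3.88 Å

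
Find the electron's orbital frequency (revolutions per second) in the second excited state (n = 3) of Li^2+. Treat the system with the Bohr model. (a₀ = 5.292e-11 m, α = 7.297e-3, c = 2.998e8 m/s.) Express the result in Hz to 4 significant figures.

r = n²a₀/Z = 1.588e-10 m, v = Zαc/n = 2.188e6 m/s
f = v/(2πr) = 2.193e15 Hz

2.193e15 Hz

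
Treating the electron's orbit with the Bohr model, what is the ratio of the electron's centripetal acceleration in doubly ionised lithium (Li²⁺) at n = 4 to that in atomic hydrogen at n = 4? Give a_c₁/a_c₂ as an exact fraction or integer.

a_c ∝ Z^3 · n^-4
a_c₁/a_c₂ = (3/1)^3 · (4/4)^-4 = 27

27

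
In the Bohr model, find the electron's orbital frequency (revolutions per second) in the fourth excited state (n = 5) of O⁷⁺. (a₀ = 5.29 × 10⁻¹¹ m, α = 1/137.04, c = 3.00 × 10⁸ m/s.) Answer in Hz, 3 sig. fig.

3.37 × 10¹⁵ Hz

r = n²a₀/Z = 1.65 × 10⁻¹⁰ m, v = Zαc/n = 3.50 × 10⁶ m/s
f = v/(2πr) = 3.37 × 10¹⁵ Hz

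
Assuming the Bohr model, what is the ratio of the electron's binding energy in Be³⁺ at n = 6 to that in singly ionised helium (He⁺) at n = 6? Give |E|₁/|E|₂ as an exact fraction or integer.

4

|E| ∝ Z^2 · n^-2
|E|₁/|E|₂ = (4/2)^2 · (6/6)^-2 = 4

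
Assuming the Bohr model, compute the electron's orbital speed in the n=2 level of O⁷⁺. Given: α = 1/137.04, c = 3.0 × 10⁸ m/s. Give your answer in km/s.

8800 km/s

v_n = Zαc/n = 8 × 0.0073 × 3.0 × 10⁸ / 2
    = 8800 km/s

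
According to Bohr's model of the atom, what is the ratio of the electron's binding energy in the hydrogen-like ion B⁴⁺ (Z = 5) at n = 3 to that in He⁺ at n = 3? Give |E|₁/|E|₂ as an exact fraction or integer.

|E| ∝ Z^2 · n^-2
|E|₁/|E|₂ = (5/2)^2 · (3/3)^-2 = 25/4

25/4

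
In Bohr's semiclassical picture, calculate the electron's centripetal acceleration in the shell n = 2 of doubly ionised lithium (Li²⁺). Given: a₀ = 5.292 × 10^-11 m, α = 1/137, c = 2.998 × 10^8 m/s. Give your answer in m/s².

1.527 × 10^23 m/s²

r = n²a₀/Z = 7.056 × 10^-11 m, v = Zαc/n = 3.282 × 10^6 m/s
a = v²/r = (3.282 × 10^6)² / 7.056 × 10^-11 = 1.527 × 10^23 m/s²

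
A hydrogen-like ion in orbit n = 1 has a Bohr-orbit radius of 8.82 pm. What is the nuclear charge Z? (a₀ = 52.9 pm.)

6

r_n = n²a₀/Z ⇒ Z = n²a₀/r = 1² × 52.9 / 8.82 ≈ 6.00
Z = 6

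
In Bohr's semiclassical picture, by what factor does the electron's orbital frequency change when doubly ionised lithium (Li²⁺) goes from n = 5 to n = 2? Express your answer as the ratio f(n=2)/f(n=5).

f ∝ Z^2 · n^-3; with Z fixed, f ∝ n^-3.
f(n=2)/f(n=5) = (2/5)^-3 = 125/8

125/8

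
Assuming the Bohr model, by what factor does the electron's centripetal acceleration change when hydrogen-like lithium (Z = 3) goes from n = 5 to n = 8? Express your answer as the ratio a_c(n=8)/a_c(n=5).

a_c ∝ Z^3 · n^-4; with Z fixed, a_c ∝ n^-4.
a_c(n=8)/a_c(n=5) = (8/5)^-4 = 625/4096

625/4096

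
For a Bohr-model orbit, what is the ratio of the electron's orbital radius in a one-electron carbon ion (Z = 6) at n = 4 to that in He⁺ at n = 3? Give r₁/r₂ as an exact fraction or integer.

16/27

r ∝ Z^-1 · n^2
r₁/r₂ = (6/2)^-1 · (4/3)^2 = 16/27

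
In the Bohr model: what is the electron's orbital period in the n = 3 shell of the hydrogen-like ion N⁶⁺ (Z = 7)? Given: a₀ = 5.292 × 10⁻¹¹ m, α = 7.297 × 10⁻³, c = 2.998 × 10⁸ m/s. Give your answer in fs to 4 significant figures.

r = n²a₀/Z = 3²·5.292 × 10⁻¹¹/7 = 6.804 × 10⁻¹¹ m
v = Zαc/n = 7·0.007297·2.998 × 10⁸/3 = 5.104 × 10⁶ m/s
T = 2πr/v = 8.375 × 10⁻¹⁷ s = 0.08375 fs

0.08375 fs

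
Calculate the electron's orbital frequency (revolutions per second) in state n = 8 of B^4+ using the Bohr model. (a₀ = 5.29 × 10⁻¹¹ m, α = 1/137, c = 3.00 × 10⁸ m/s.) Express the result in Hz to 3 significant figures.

r = n²a₀/Z = 6.77 × 10⁻¹⁰ m, v = Zαc/n = 1.37 × 10⁶ m/s
f = v/(2πr) = 3.22 × 10¹⁴ Hz

3.22 × 10¹⁴ Hz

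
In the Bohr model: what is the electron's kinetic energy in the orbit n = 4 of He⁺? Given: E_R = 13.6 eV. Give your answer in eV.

For a Coulomb orbit the virial theorem gives K = −E_n.
E_n = −E_R·Z²/n², so K = E_R·Z²/n² = 13.6 × 2²/4² = 3.40 eV

3.40 eV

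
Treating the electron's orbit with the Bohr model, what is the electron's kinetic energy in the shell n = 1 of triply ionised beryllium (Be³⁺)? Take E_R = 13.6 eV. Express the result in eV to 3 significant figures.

For a Coulomb orbit the virial theorem gives K = −E_n.
E_n = −E_R·Z²/n², so K = E_R·Z²/n² = 13.6 × 4²/1² = 218 eV

218 eV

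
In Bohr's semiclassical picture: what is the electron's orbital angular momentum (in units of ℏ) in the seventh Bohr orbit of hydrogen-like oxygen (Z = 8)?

7

L_n = nℏ, so L/ℏ = n = 7.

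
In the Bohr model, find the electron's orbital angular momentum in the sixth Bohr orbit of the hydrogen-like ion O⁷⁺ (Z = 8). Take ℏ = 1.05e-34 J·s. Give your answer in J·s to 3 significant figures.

L_n = nℏ = 6 × 1.05e-34 = 6.30e-34 J·s

6.30e-34 J·s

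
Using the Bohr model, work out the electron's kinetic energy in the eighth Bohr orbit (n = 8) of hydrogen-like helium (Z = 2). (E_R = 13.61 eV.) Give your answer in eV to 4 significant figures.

0.8506 eV

For a Coulomb orbit the virial theorem gives K = −E_n.
E_n = −E_R·Z²/n², so K = E_R·Z²/n² = 13.61 × 2²/8² = 0.8506 eV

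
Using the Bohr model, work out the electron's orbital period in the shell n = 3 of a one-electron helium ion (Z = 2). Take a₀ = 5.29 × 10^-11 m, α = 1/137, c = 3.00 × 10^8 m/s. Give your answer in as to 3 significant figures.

r = n²a₀/Z = 3²·5.29 × 10^-11/2 = 2.38 × 10^-10 m
v = Zαc/n = 2·0.00730·3.00 × 10^8/3 = 1.46 × 10^6 m/s
T = 2πr/v = 1.02 × 10^-15 s = 1020 as

1020 as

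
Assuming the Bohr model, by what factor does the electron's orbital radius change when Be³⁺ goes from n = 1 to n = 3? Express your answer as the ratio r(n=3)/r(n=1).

9

r ∝ Z^-1 · n^2; with Z fixed, r ∝ n^2.
r(n=3)/r(n=1) = (3/1)^2 = 9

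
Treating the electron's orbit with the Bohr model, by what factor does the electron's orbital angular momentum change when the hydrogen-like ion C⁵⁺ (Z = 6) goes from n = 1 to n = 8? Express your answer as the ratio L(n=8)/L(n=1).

8

L = nℏ depends only on n, so L ∝ n.
L(n=8)/L(n=1) = (8/1)^1 = 8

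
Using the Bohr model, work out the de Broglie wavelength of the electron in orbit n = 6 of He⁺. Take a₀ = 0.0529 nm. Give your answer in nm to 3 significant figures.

0.997 nm

The Bohr quantisation condition is nλ = 2πr_n.
r_n = n²a₀/Z = 0.952 nm
λ = 2πr_n/n = 2π·0.952/6 = 0.997 nm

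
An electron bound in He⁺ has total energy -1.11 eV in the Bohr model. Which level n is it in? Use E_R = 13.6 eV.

7

E_n = −E_R Z²/n² ⇒ n² = E_R Z²/(−E_n) = 13.6 × 2² / 1.11 ≈ 49.01
n = 7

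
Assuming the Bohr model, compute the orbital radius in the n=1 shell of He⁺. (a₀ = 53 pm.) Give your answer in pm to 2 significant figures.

26 pm

r_n = n²a₀/Z = 1² × 53 / 2
    = 1 × 53 / 2 = 26 pm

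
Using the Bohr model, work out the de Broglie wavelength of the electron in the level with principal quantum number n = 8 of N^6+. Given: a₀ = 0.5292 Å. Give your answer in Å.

3.800 Å

The Bohr quantisation condition is nλ = 2πr_n.
r_n = n²a₀/Z = 4.838 Å
λ = 2πr_n/n = 2π·4.838/8 = 3.800 Å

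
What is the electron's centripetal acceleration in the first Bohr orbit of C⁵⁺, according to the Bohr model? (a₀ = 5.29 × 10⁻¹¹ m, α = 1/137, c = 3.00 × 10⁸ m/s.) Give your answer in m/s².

r = n²a₀/Z = 8.82 × 10⁻¹² m, v = Zαc/n = 1.31 × 10⁷ m/s
a = v²/r = (1.31 × 10⁷)² / 8.82 × 10⁻¹² = 1.96 × 10²⁵ m/s²

1.96 × 10²⁵ m/s²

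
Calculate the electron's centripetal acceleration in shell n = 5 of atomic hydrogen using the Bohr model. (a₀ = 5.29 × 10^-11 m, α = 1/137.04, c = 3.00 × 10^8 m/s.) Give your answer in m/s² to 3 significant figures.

r = n²a₀/Z = 1.32 × 10^-9 m, v = Zαc/n = 4.38 × 10^5 m/s
a = v²/r = (4.38 × 10^5)² / 1.32 × 10^-9 = 1.45 × 10^20 m/s²

1.45 × 10^20 m/s²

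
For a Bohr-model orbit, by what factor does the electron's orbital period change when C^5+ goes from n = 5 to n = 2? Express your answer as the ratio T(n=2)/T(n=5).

8/125

T ∝ Z^-2 · n^3; with Z fixed, T ∝ n^3.
T(n=2)/T(n=5) = (2/5)^3 = 8/125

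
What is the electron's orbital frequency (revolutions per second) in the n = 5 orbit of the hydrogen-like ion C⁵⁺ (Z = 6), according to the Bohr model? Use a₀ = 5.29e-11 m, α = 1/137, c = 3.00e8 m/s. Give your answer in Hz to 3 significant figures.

1.90e15 Hz

r = n²a₀/Z = 2.20e-10 m, v = Zαc/n = 2.63e6 m/s
f = v/(2πr) = 1.90e15 Hz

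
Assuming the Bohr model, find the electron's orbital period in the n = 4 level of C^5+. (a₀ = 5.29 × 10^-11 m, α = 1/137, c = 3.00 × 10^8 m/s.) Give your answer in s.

r = n²a₀/Z = 4²·5.29 × 10^-11/6 = 1.41 × 10^-10 m
v = Zαc/n = 6·0.00730·3.00 × 10^8/4 = 3.28 × 10^6 m/s
T = 2πr/v = 2.70 × 10^-16 s

2.70 × 10^-16 s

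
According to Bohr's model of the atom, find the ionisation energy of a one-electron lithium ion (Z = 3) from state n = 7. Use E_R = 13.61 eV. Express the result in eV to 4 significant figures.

E_n = −E_R·Z²/n² = −13.61 × 3²/7² eV = -2.500 eV
Ionisation energy = −E_n = 2.500 eV

2.500 eV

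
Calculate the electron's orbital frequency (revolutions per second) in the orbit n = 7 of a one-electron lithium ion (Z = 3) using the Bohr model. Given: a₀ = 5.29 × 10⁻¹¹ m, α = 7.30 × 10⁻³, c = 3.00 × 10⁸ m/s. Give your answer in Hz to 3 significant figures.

1.73 × 10¹⁴ Hz

r = n²a₀/Z = 8.64 × 10⁻¹⁰ m, v = Zαc/n = 9.39 × 10⁵ m/s
f = v/(2πr) = 1.73 × 10¹⁴ Hz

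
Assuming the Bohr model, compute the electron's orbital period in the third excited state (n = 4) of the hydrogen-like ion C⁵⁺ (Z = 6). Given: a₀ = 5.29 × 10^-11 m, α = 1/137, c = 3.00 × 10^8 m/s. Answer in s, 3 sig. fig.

r = n²a₀/Z = 4²·5.29 × 10^-11/6 = 1.41 × 10^-10 m
v = Zαc/n = 6·0.00730·3.00 × 10^8/4 = 3.28 × 10^6 m/s
T = 2πr/v = 2.70 × 10^-16 s

2.70 × 10^-16 s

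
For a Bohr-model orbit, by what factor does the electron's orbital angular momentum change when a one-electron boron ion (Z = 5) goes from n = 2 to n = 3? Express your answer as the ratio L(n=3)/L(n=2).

3/2

L = nℏ depends only on n, so L ∝ n.
L(n=3)/L(n=2) = (3/2)^1 = 3/2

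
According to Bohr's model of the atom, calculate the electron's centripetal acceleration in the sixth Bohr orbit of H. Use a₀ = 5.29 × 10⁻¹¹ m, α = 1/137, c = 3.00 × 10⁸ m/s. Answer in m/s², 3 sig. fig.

r = n²a₀/Z = 1.90 × 10⁻⁹ m, v = Zαc/n = 3.65 × 10⁵ m/s
a = v²/r = (3.65 × 10⁵)² / 1.90 × 10⁻⁹ = 6.99 × 10¹⁹ m/s²

6.99 × 10¹⁹ m/s²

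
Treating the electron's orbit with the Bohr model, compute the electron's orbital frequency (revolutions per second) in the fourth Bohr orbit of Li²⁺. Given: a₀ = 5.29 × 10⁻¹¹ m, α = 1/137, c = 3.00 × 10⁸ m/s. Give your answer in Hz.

r = n²a₀/Z = 2.82 × 10⁻¹⁰ m, v = Zαc/n = 1.64 × 10⁶ m/s
f = v/(2πr) = 9.26 × 10¹⁴ Hz

9.26 × 10¹⁴ Hz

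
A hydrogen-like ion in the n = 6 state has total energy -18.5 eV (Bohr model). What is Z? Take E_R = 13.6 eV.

E_n = −E_R Z²/n² ⇒ Z² = −E_n n²/E_R = 18.5 × 6² / 13.6 ≈ 48.97
Z = 7

7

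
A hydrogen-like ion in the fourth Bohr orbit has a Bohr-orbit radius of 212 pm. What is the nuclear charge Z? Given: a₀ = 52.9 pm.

4

r_n = n²a₀/Z ⇒ Z = n²a₀/r = 4² × 52.9 / 212 ≈ 3.99
Z = 4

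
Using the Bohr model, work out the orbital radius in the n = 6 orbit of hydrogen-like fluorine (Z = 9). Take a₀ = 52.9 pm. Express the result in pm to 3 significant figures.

r_n = n²a₀/Z = 6² × 52.9 / 9
    = 36 × 52.9 / 9 = 212 pm

212 pm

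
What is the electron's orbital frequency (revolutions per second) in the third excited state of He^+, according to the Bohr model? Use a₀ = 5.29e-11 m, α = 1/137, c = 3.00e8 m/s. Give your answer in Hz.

r = n²a₀/Z = 4.23e-10 m, v = Zαc/n = 1.09e6 m/s
f = v/(2πr) = 4.12e14 Hz

4.12e14 Hz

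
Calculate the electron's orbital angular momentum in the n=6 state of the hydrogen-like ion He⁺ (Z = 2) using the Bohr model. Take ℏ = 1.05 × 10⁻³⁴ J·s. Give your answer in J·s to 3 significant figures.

6.30 × 10⁻³⁴ J·s

L_n = nℏ = 6 × 1.05 × 10⁻³⁴ = 6.30 × 10⁻³⁴ J·s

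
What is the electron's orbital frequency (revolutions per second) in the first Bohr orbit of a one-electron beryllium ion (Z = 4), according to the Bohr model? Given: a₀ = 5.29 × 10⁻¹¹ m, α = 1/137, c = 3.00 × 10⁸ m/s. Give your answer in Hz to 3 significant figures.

1.05 × 10¹⁷ Hz

r = n²a₀/Z = 1.32 × 10⁻¹¹ m, v = Zαc/n = 8.76 × 10⁶ m/s
f = v/(2πr) = 1.05 × 10¹⁷ Hz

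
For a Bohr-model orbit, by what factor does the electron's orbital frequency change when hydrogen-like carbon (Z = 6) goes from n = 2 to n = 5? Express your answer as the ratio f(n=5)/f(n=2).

8/125

f ∝ Z^2 · n^-3; with Z fixed, f ∝ n^-3.
f(n=5)/f(n=2) = (5/2)^-3 = 8/125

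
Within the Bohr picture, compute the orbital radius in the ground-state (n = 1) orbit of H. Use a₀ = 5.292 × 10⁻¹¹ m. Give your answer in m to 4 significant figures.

r_n = n²a₀/Z = 1² × 5.292 × 10⁻¹¹ / 1
    = 1 × 5.292 × 10⁻¹¹ / 1 = 5.292 × 10⁻¹¹ m

5.292 × 10⁻¹¹ m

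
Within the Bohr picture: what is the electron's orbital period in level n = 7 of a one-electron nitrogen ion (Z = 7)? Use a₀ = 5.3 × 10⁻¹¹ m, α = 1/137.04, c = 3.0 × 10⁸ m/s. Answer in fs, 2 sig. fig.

1.1 fs

r = n²a₀/Z = 7²·5.3 × 10⁻¹¹/7 = 3.7 × 10⁻¹⁰ m
v = Zαc/n = 7·0.0073·3.0 × 10⁸/7 = 2.2 × 10⁶ m/s
T = 2πr/v = 1.1 × 10⁻¹⁵ s = 1.1 fs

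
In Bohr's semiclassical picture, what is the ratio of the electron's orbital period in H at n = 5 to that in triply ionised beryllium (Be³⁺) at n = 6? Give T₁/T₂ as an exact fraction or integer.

T ∝ Z^-2 · n^3
T₁/T₂ = (1/4)^-2 · (5/6)^3 = 250/27

250/27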